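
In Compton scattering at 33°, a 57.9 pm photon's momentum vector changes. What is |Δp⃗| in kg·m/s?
6.4791e-24 kg·m/s

Photon momentum magnitude is p = h/λ.

Initial momentum:
p₀ = h/λ = 6.6261e-34/5.7900e-11 = 1.1444e-23 kg·m/s

After scattering:
λ' = λ + Δλ = 57.9 + 0.3914 = 58.2914 pm
p' = h/λ' = 6.6261e-34/5.8291e-11 = 1.1367e-23 kg·m/s

Momentum is a vector; the scattered photon's direction makes angle θ = 33° with the incident direction. The magnitude of the vector change Δp⃗ = p⃗₀ − p⃗' is found from the law of cosines:
|Δp⃗|² = p₀² + p'² − 2p₀p'cos θ
|Δp⃗|² = (1.1444e-23)² + (1.1367e-23)² − 2·1.1444e-23·1.1367e-23·cos(33°)
|Δp⃗| = 6.4791e-24 kg·m/s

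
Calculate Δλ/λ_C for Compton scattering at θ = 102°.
1.2079 λ_C

The Compton shift formula is:
Δλ = λ_C(1 - cos θ)

Dividing both sides by λ_C:
Δλ/λ_C = 1 - cos θ

For θ = 102°:
Δλ/λ_C = 1 - cos(102°)
Δλ/λ_C = 1 - -0.2079
Δλ/λ_C = 1.2079

This means the shift is 1.2079 × λ_C = 2.9308 pm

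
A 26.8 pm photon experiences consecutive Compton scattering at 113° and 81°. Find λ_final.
32.2211 pm

Apply Compton shift twice:

First scattering at θ₁ = 113°:
Δλ₁ = λ_C(1 - cos(113°))
Δλ₁ = 2.4263 × 1.3907
Δλ₁ = 3.3743 pm

After first scattering:
λ₁ = 26.8 + 3.3743 = 30.1743 pm

Second scattering at θ₂ = 81°:
Δλ₂ = λ_C(1 - cos(81°))
Δλ₂ = 2.4263 × 0.8436
Δλ₂ = 2.0468 pm

Final wavelength:
λ₂ = 30.1743 + 2.0468 = 32.2211 pm

Total shift: Δλ_total = 3.3743 + 2.0468 = 5.4211 pm

(Intermediate values are shown rounded; full precision is carried through to the final answer.)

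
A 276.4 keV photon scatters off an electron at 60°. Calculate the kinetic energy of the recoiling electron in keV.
58.8394 keV

By energy conservation: K_e = E_initial - E_final

First find the scattered photon energy:
Initial wavelength: λ = hc/E = 4.4857 pm
Compton shift: Δλ = λ_C(1 - cos(60°)) = 1.2132 pm
Final wavelength: λ' = 4.4857 + 1.2132 = 5.6988 pm
Final photon energy: E' = hc/λ' = 217.5606 keV

Electron kinetic energy:
K_e = E - E' = 276.4000 - 217.5606 = 58.8394 keV

(Intermediate values are shown rounded; full precision is carried through to the final answer.)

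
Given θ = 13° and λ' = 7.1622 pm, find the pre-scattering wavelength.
7.1000 pm

From λ' = λ + Δλ, we have λ = λ' - Δλ

First calculate the Compton shift:
Δλ = λ_C(1 - cos θ)
Δλ = 2.4263 × (1 - cos(13°))
Δλ = 2.4263 × 0.0256
Δλ = 0.0622 pm

Initial wavelength:
λ = λ' - Δλ
λ = 7.1622 - 0.0622
λ = 7.1000 pm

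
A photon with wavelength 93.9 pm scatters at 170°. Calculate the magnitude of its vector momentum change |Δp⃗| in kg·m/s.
1.3716e-23 kg·m/s

Photon momentum magnitude is p = h/λ.

Initial momentum:
p₀ = h/λ = 6.6261e-34/9.3900e-11 = 7.0565e-24 kg·m/s

After scattering:
λ' = λ + Δλ = 93.9 + 4.8158 = 98.7158 pm
p' = h/λ' = 6.6261e-34/9.8716e-11 = 6.7123e-24 kg·m/s

Momentum is a vector; the scattered photon's direction makes angle θ = 170° with the incident direction. The magnitude of the vector change Δp⃗ = p⃗₀ − p⃗' is found from the law of cosines:
|Δp⃗|² = p₀² + p'² − 2p₀p'cos θ
|Δp⃗|² = (7.0565e-24)² + (6.7123e-24)² − 2·7.0565e-24·6.7123e-24·cos(170°)
|Δp⃗| = 1.3716e-23 kg·m/s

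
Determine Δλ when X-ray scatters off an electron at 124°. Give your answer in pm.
3.7831 pm

Using the Compton scattering formula:
Δλ = λ_C(1 - cos θ)

where λ_C = h/(m_e·c) ≈ 2.4263 pm is the Compton wavelength of an electron.

For θ = 124°:
cos(124°) = -0.5592
1 - cos(124°) = 1.5592

Δλ = 2.4263 × 1.5592
Δλ = 3.7831 pm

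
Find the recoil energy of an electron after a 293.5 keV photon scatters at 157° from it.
153.9422 keV

By energy conservation: K_e = E_initial - E_final

First find the scattered photon energy:
Initial wavelength: λ = hc/E = 4.2243 pm
Compton shift: Δλ = λ_C(1 - cos(157°)) = 4.6597 pm
Final wavelength: λ' = 4.2243 + 4.6597 = 8.8841 pm
Final photon energy: E' = hc/λ' = 139.5578 keV

Electron kinetic energy:
K_e = E - E' = 293.5000 - 139.5578 = 153.9422 keV

(Intermediate values are shown rounded; full precision is carried through to the final answer.)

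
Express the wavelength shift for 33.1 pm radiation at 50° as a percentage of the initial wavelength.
2.6185%

Calculate the Compton shift:
Δλ = λ_C(1 - cos(50°))
Δλ = 2.4263 × (1 - cos(50°))
Δλ = 2.4263 × 0.3572
Δλ = 0.8667 pm

Percentage change:
(Δλ/λ₀) × 100 = (0.8667/33.1) × 100
= 2.6185%

(Intermediate values are shown rounded; full precision is carried through to the final answer.)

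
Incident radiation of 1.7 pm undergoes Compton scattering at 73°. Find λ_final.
3.4169 pm

Using the Compton scattering formula:
λ' = λ + Δλ = λ + λ_C(1 - cos θ)

Given:
- Initial wavelength λ = 1.7 pm
- Scattering angle θ = 73°
- Compton wavelength λ_C ≈ 2.4263 pm

Calculate the shift:
Δλ = 2.4263 × (1 - cos(73°))
Δλ = 2.4263 × 0.7076
Δλ = 1.7169 pm

Final wavelength:
λ' = 1.7 + 1.7169 = 3.4169 pm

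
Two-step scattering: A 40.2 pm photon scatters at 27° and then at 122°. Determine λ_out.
44.1765 pm

Apply Compton shift twice:

First scattering at θ₁ = 27°:
Δλ₁ = λ_C(1 - cos(27°))
Δλ₁ = 2.4263 × 0.1090
Δλ₁ = 0.2645 pm

After first scattering:
λ₁ = 40.2 + 0.2645 = 40.4645 pm

Second scattering at θ₂ = 122°:
Δλ₂ = λ_C(1 - cos(122°))
Δλ₂ = 2.4263 × 1.5299
Δλ₂ = 3.7121 pm

Final wavelength:
λ₂ = 40.4645 + 3.7121 = 44.1765 pm

Total shift: Δλ_total = 0.2645 + 3.7121 = 3.9765 pm

(Intermediate values are shown rounded; full precision is carried through to the final answer.)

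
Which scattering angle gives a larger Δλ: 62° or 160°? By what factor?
160° produces the larger shift by a factor of 3.656

Calculate both shifts using Δλ = λ_C(1 - cos θ):

For θ₁ = 62°:
Δλ₁ = 2.4263 × (1 - cos(62°))
Δλ₁ = 2.4263 × 0.5305
Δλ₁ = 1.2872 pm

For θ₂ = 160°:
Δλ₂ = 2.4263 × (1 - cos(160°))
Δλ₂ = 2.4263 × 1.9397
Δλ₂ = 4.7063 pm

The 160° angle produces the larger shift.
Ratio: 4.7063/1.2872 = 3.656

(Intermediate values are shown rounded; full precision is carried through to the final answer.)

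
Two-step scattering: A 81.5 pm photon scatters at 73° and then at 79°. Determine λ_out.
85.1803 pm

Apply Compton shift twice:

First scattering at θ₁ = 73°:
Δλ₁ = λ_C(1 - cos(73°))
Δλ₁ = 2.4263 × 0.7076
Δλ₁ = 1.7169 pm

After first scattering:
λ₁ = 81.5 + 1.7169 = 83.2169 pm

Second scattering at θ₂ = 79°:
Δλ₂ = λ_C(1 - cos(79°))
Δλ₂ = 2.4263 × 0.8092
Δλ₂ = 1.9633 pm

Final wavelength:
λ₂ = 83.2169 + 1.9633 = 85.1803 pm

Total shift: Δλ_total = 1.7169 + 1.9633 = 3.6803 pm

(Intermediate values are shown rounded; full precision is carried through to the final answer.)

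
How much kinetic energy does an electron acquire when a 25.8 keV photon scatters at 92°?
1.2811 keV

By energy conservation: K_e = E_initial - E_final

First find the scattered photon energy:
Initial wavelength: λ = hc/E = 48.0559 pm
Compton shift: Δλ = λ_C(1 - cos(92°)) = 2.5110 pm
Final wavelength: λ' = 48.0559 + 2.5110 = 50.5669 pm
Final photon energy: E' = hc/λ' = 24.5189 keV

Electron kinetic energy:
K_e = E - E' = 25.8000 - 24.5189 = 1.2811 keV

(Intermediate values are shown rounded; full precision is carried through to the final answer.)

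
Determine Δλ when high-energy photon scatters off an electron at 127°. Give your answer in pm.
3.8865 pm

Using the Compton scattering formula:
Δλ = λ_C(1 - cos θ)

where λ_C = h/(m_e·c) ≈ 2.4263 pm is the Compton wavelength of an electron.

For θ = 127°:
cos(127°) = -0.6018
1 - cos(127°) = 1.6018

Δλ = 2.4263 × 1.6018
Δλ = 3.8865 pm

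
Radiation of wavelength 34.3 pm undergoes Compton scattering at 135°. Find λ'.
38.4420 pm

Using the Compton formula: λ' = λ + λ_C(1 − cos θ)

For θ = 135°, cos θ = -√2/2 (exact) ≈ -0.7071, so:
1 − cos 135° = 1 − (-√2/2) ≈ 1.7071

Δλ = λ_C × 1.7071 = 2.4263 × 1.7071 = 4.1420 pm

λ' = 34.3 + 4.1420 = 38.4420 pm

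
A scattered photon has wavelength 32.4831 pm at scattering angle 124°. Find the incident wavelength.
28.7000 pm

From λ' = λ + Δλ, we have λ = λ' - Δλ

First calculate the Compton shift:
Δλ = λ_C(1 - cos θ)
Δλ = 2.4263 × (1 - cos(124°))
Δλ = 2.4263 × 1.5592
Δλ = 3.7831 pm

Initial wavelength:
λ = λ' - Δλ
λ = 32.4831 - 3.7831
λ = 28.7000 pm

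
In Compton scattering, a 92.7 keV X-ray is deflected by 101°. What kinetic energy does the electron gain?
16.4679 keV

By energy conservation: K_e = E_initial - E_final

First find the scattered photon energy:
Initial wavelength: λ = hc/E = 13.3748 pm
Compton shift: Δλ = λ_C(1 - cos(101°)) = 2.8893 pm
Final wavelength: λ' = 13.3748 + 2.8893 = 16.2641 pm
Final photon energy: E' = hc/λ' = 76.2321 keV

Electron kinetic energy:
K_e = E - E' = 92.7000 - 76.2321 = 16.4679 keV

(Intermediate values are shown rounded; full precision is carried through to the final answer.)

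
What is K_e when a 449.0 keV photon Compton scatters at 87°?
204.0043 keV

By energy conservation: K_e = E_initial - E_final

First find the scattered photon energy:
Initial wavelength: λ = hc/E = 2.7613 pm
Compton shift: Δλ = λ_C(1 - cos(87°)) = 2.2993 pm
Final wavelength: λ' = 2.7613 + 2.2993 = 5.0607 pm
Final photon energy: E' = hc/λ' = 244.9957 keV

Electron kinetic energy:
K_e = E - E' = 449.0000 - 244.9957 = 204.0043 keV

(Intermediate values are shown rounded; full precision is carried through to the final answer.)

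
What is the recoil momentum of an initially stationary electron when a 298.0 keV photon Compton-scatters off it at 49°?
1.2345e-22 kg·m/s

The electron is initially at rest, so by conservation of momentum:
p⃗_e = p⃗₀ − p⃗'  (incident photon momentum minus scattered photon momentum)

Photon momentum magnitudes (p = h/λ = E/c):
λ₀ = hc/E₀ = 4.1605 pm → p₀ = h/λ₀ = 1.5926e-22 kg·m/s
Δλ = λ_C(1 − cos 49°) = 0.8345 pm
λ' = 4.9951 pm → p' = h/λ' = 1.3265e-22 kg·m/s

The scattered photon makes angle θ = 49° with the incident direction, so by the law of cosines:
|p⃗_e|² = p₀² + p'² − 2p₀p'cos θ
|p⃗_e|² = (1.5926e-22)² + (1.3265e-22)² − 2·1.5926e-22·1.3265e-22·cos(49°)
|p⃗_e| = 1.2345e-22 kg·m/s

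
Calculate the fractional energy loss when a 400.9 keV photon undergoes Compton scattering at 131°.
0.5651 (or 56.51%)

Calculate initial and final photon energies:

Initial: E₀ = 400.9 keV → λ₀ = 3.0926 pm
Compton shift: Δλ = 4.0181 pm
Final wavelength: λ' = 7.1108 pm
Final energy: E' = 174.3614 keV

Fractional energy loss:
(E₀ - E')/E₀ = (400.9000 - 174.3614)/400.9000
= 226.5386/400.9000
= 0.5651
= 56.51%

(Intermediate values are shown rounded; full precision is carried through to the final answer.)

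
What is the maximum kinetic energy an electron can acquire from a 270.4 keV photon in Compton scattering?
139.0307 keV

Maximum energy transfer occurs at θ = 180° (backscattering).

Initial photon: E₀ = 270.4 keV → λ₀ = 4.5852 pm

Maximum Compton shift (at 180°):
Δλ_max = 2λ_C = 2 × 2.4263 = 4.8526 pm

Final wavelength:
λ' = 4.5852 + 4.8526 = 9.4378 pm

Minimum photon energy (maximum energy to electron):
E'_min = hc/λ' = 131.3693 keV

Maximum electron kinetic energy:
K_max = E₀ - E'_min = 270.4000 - 131.3693 = 139.0307 keV

(Intermediate values are shown rounded; full precision is carried through to the final answer.)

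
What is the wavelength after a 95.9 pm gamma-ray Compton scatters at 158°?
100.5759 pm

Using the Compton scattering formula:
λ' = λ + Δλ = λ + λ_C(1 - cos θ)

Given:
- Initial wavelength λ = 95.9 pm
- Scattering angle θ = 158°
- Compton wavelength λ_C ≈ 2.4263 pm

Calculate the shift:
Δλ = 2.4263 × (1 - cos(158°))
Δλ = 2.4263 × 1.9272
Δλ = 4.6759 pm

Final wavelength:
λ' = 95.9 + 4.6759 = 100.5759 pm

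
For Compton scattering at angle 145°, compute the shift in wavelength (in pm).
4.4138 pm

Using the Compton scattering formula:
Δλ = λ_C(1 - cos θ)

where λ_C = h/(m_e·c) ≈ 2.4263 pm is the Compton wavelength of an electron.

For θ = 145°:
cos(145°) = -0.8192
1 - cos(145°) = 1.8192

Δλ = 2.4263 × 1.8192
Δλ = 4.4138 pm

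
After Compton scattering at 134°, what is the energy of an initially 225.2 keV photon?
128.9181 keV

First convert energy to wavelength:
λ = hc/E, with hc ≈ 1239.842 keV·pm (i.e. 1239.842 eV·nm)

For E = 225.2 keV = 225200 eV:
λ = 1239.842 keV·pm / 225.2 keV
λ = 5.5055 pm

Calculate the Compton shift:
Δλ = λ_C(1 - cos(134°)) = 2.4263 × 1.6947
Δλ = 4.1118 pm

Final wavelength:
λ' = 5.5055 + 4.1118 = 9.6173 pm

Final energy:
E' = hc/λ' = 1239.842 / 9.6173 = 128.9181 keV

(Intermediate values are shown rounded; full precision is carried through to the final answer.)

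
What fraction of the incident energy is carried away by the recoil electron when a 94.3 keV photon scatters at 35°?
0.0323 (or 3.23%)

Calculate initial and final photon energies:

Initial: E₀ = 94.3 keV → λ₀ = 13.1478 pm
Compton shift: Δλ = 0.4388 pm
Final wavelength: λ' = 13.5866 pm
Final energy: E' = 91.2545 keV

Fractional energy loss:
(E₀ - E')/E₀ = (94.3000 - 91.2545)/94.3000
= 3.0455/94.3000
= 0.0323
= 3.23%

(Intermediate values are shown rounded; full precision is carried through to the final answer.)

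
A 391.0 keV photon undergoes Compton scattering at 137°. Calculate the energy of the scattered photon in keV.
168.1882 keV

First convert energy to wavelength:
λ = hc/E, with hc ≈ 1239.842 keV·pm (i.e. 1239.842 eV·nm)

For E = 391.0 keV = 391000 eV:
λ = 1239.842 keV·pm / 391.0 keV
λ = 3.1710 pm

Calculate the Compton shift:
Δλ = λ_C(1 - cos(137°)) = 2.4263 × 1.7314
Δλ = 4.2008 pm

Final wavelength:
λ' = 3.1710 + 4.2008 = 7.3718 pm

Final energy:
E' = hc/λ' = 1239.842 / 7.3718 = 168.1882 keV

(Intermediate values are shown rounded; full precision is carried through to the final answer.)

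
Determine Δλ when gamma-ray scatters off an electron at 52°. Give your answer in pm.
0.9325 pm

Using the Compton scattering formula:
Δλ = λ_C(1 - cos θ)

where λ_C = h/(m_e·c) ≈ 2.4263 pm is the Compton wavelength of an electron.

For θ = 52°:
cos(52°) = 0.6157
1 - cos(52°) = 0.3843

Δλ = 2.4263 × 0.3843
Δλ = 0.9325 pm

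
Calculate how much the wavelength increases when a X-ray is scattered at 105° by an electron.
3.0543 pm

Using the Compton scattering formula:
Δλ = λ_C(1 - cos θ)

where λ_C = h/(m_e·c) ≈ 2.4263 pm is the Compton wavelength of an electron.

For θ = 105°:
cos(105°) = -0.2588
1 - cos(105°) = 1.2588

Δλ = 2.4263 × 1.2588
Δλ = 3.0543 pm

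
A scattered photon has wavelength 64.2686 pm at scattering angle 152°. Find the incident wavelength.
59.7000 pm

From λ' = λ + Δλ, we have λ = λ' - Δλ

First calculate the Compton shift:
Δλ = λ_C(1 - cos θ)
Δλ = 2.4263 × (1 - cos(152°))
Δλ = 2.4263 × 1.8829
Δλ = 4.5686 pm

Initial wavelength:
λ = λ' - Δλ
λ = 64.2686 - 4.5686
λ = 59.7000 pm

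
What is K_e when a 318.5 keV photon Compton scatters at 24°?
16.2852 keV

By energy conservation: K_e = E_initial - E_final

First find the scattered photon energy:
Initial wavelength: λ = hc/E = 3.8928 pm
Compton shift: Δλ = λ_C(1 - cos(24°)) = 0.2098 pm
Final wavelength: λ' = 3.8928 + 0.2098 = 4.1025 pm
Final photon energy: E' = hc/λ' = 302.2148 keV

Electron kinetic energy:
K_e = E - E' = 318.5000 - 302.2148 = 16.2852 keV

(Intermediate values are shown rounded; full precision is carried through to the final answer.)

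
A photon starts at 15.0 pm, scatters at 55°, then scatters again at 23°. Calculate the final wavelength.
16.2275 pm

Apply Compton shift twice:

First scattering at θ₁ = 55°:
Δλ₁ = λ_C(1 - cos(55°))
Δλ₁ = 2.4263 × 0.4264
Δλ₁ = 1.0346 pm

After first scattering:
λ₁ = 15.0 + 1.0346 = 16.0346 pm

Second scattering at θ₂ = 23°:
Δλ₂ = λ_C(1 - cos(23°))
Δλ₂ = 2.4263 × 0.0795
Δλ₂ = 0.1929 pm

Final wavelength:
λ₂ = 16.0346 + 0.1929 = 16.2275 pm

Total shift: Δλ_total = 1.0346 + 0.1929 = 1.2275 pm

(Intermediate values are shown rounded; full precision is carried through to the final answer.)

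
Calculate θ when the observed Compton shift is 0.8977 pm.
50.95°

From the Compton formula Δλ = λ_C(1 - cos θ), we can solve for θ:

cos θ = 1 - Δλ/λ_C

Given:
- Δλ = 0.8977 pm
- λ_C = h/(m_e·c) ≈ 2.42631024 pm

cos θ = 1 - 0.8977/2.42631024
cos θ = 1 - 0.369986
cos θ = 0.630014

θ = arccos(0.630014)
θ = 50.95°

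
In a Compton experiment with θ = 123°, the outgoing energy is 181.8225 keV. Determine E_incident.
403.7001 keV

Convert final energy to wavelength (hc ≈ 1239.842 keV·pm):
λ' = hc/E' = 1239.842 / 181.8225 = 6.8190 pm

Calculate the Compton shift:
Δλ = λ_C(1 - cos(123°))
Δλ = 2.4263 × (1 - cos(123°))
Δλ = 3.7478 pm

Initial wavelength:
λ = λ' - Δλ = 6.8190 - 3.7478 = 3.0712 pm

Initial energy:
E = hc/λ = 1239.842 / 3.0712 = 403.7001 keV

(Intermediate values are shown rounded; full precision is carried through to the final answer.)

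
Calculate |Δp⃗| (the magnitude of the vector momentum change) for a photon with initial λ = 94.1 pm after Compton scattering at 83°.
9.2291e-24 kg·m/s

Photon momentum magnitude is p = h/λ.

Initial momentum:
p₀ = h/λ = 6.6261e-34/9.4100e-11 = 7.0415e-24 kg·m/s

After scattering:
λ' = λ + Δλ = 94.1 + 2.1306 = 96.2306 pm
p' = h/λ' = 6.6261e-34/9.6231e-11 = 6.8856e-24 kg·m/s

Momentum is a vector; the scattered photon's direction makes angle θ = 83° with the incident direction. The magnitude of the vector change Δp⃗ = p⃗₀ − p⃗' is found from the law of cosines:
|Δp⃗|² = p₀² + p'² − 2p₀p'cos θ
|Δp⃗|² = (7.0415e-24)² + (6.8856e-24)² − 2·7.0415e-24·6.8856e-24·cos(83°)
|Δp⃗| = 9.2291e-24 kg·m/s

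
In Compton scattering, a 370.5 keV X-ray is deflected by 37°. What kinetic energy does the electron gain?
47.2014 keV

By energy conservation: K_e = E_initial - E_final

First find the scattered photon energy:
Initial wavelength: λ = hc/E = 3.3464 pm
Compton shift: Δλ = λ_C(1 - cos(37°)) = 0.4886 pm
Final wavelength: λ' = 3.3464 + 0.4886 = 3.8350 pm
Final photon energy: E' = hc/λ' = 323.2986 keV

Electron kinetic energy:
K_e = E - E' = 370.5000 - 323.2986 = 47.2014 keV

(Intermediate values are shown rounded; full precision is carried through to the final answer.)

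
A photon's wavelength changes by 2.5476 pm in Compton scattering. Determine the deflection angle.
92.87°

From the Compton formula Δλ = λ_C(1 - cos θ), we can solve for θ:

cos θ = 1 - Δλ/λ_C

Given:
- Δλ = 2.5476 pm
- λ_C = h/(m_e·c) ≈ 2.42631024 pm

cos θ = 1 - 2.5476/2.42631024
cos θ = 1 - 1.049989
cos θ = -0.049989

θ = arccos(-0.049989)
θ = 92.87°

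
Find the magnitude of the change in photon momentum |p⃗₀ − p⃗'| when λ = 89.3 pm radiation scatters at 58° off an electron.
7.1497e-24 kg·m/s

Photon momentum magnitude is p = h/λ.

Initial momentum:
p₀ = h/λ = 6.6261e-34/8.9300e-11 = 7.4200e-24 kg·m/s

After scattering:
λ' = λ + Δλ = 89.3 + 1.1406 = 90.4406 pm
p' = h/λ' = 6.6261e-34/9.0441e-11 = 7.3264e-24 kg·m/s

Momentum is a vector; the scattered photon's direction makes angle θ = 58° with the incident direction. The magnitude of the vector change Δp⃗ = p⃗₀ − p⃗' is found from the law of cosines:
|Δp⃗|² = p₀² + p'² − 2p₀p'cos θ
|Δp⃗|² = (7.4200e-24)² + (7.3264e-24)² − 2·7.4200e-24·7.3264e-24·cos(58°)
|Δp⃗| = 7.1497e-24 kg·m/s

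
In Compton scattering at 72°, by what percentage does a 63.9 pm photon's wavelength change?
2.6237%

Calculate the Compton shift:
Δλ = λ_C(1 - cos(72°))
Δλ = 2.4263 × (1 - cos(72°))
Δλ = 2.4263 × 0.6910
Δλ = 1.6765 pm

Percentage change:
(Δλ/λ₀) × 100 = (1.6765/63.9) × 100
= 2.6237%

(Intermediate values are shown rounded; full precision is carried through to the final answer.)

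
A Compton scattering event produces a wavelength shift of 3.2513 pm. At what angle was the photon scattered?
109.88°

From the Compton formula Δλ = λ_C(1 - cos θ), we can solve for θ:

cos θ = 1 - Δλ/λ_C

Given:
- Δλ = 3.2513 pm
- λ_C = h/(m_e·c) ≈ 2.42631024 pm

cos θ = 1 - 3.2513/2.42631024
cos θ = 1 - 1.340018
cos θ = -0.340018

θ = arccos(-0.340018)
θ = 109.88°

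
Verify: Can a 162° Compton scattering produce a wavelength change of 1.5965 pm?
No, inconsistent

Calculate the expected shift for θ = 162°:

Δλ_expected = λ_C(1 - cos(162°))
Δλ_expected = 2.4263 × (1 - cos(162°))
Δλ_expected = 2.4263 × 1.9511
Δλ_expected = 4.7339 pm

Given shift: 1.5965 pm
Expected shift: 4.7339 pm
Difference: 3.1374 pm

The values do not match. The given shift corresponds to θ ≈ 70.0°, not 162°.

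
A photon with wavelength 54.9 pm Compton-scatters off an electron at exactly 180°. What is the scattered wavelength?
59.7526 pm

Using the Compton formula: λ' = λ + λ_C(1 − cos θ)

For θ = 180°, cos θ = -1 (exact) = -1.0000, so:
1 − cos 180° = 1 − (-1) = 2.0000

Δλ = λ_C × 2.0000 = 2.4263 × 2.0000 = 4.8526 pm

λ' = 54.9 + 4.8526 = 59.7526 pm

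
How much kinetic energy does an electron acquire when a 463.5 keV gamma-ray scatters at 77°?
191.3341 keV

By energy conservation: K_e = E_initial - E_final

First find the scattered photon energy:
Initial wavelength: λ = hc/E = 2.6750 pm
Compton shift: Δλ = λ_C(1 - cos(77°)) = 1.8805 pm
Final wavelength: λ' = 2.6750 + 1.8805 = 4.5555 pm
Final photon energy: E' = hc/λ' = 272.1659 keV

Electron kinetic energy:
K_e = E - E' = 463.5000 - 272.1659 = 191.3341 keV

(Intermediate values are shown rounded; full precision is carried through to the final answer.)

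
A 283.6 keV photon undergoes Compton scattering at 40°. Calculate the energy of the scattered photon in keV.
251.0083 keV

First convert energy to wavelength:
λ = hc/E, with hc ≈ 1239.842 keV·pm (i.e. 1239.842 eV·nm)

For E = 283.6 keV = 283600 eV:
λ = 1239.842 keV·pm / 283.6 keV
λ = 4.3718 pm

Calculate the Compton shift:
Δλ = λ_C(1 - cos(40°)) = 2.4263 × 0.2340
Δλ = 0.5676 pm

Final wavelength:
λ' = 4.3718 + 0.5676 = 4.9394 pm

Final energy:
E' = hc/λ' = 1239.842 / 4.9394 = 251.0083 keV

(Intermediate values are shown rounded; full precision is carried through to the final answer.)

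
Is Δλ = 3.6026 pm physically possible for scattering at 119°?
Yes, consistent

Calculate the expected shift for θ = 119°:

Δλ_expected = λ_C(1 - cos(119°))
Δλ_expected = 2.4263 × (1 - cos(119°))
Δλ_expected = 2.4263 × 1.4848
Δλ_expected = 3.6026 pm

Given shift: 3.6026 pm
Expected shift: 3.6026 pm
Difference: 0.0000 pm

The values match. This is consistent with Compton scattering at the stated angle.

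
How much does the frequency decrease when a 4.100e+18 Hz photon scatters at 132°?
2.152e+17 Hz (decrease)

Convert frequency to wavelength (c = 299792458 m/s):
λ₀ = c/f₀ = 299792458/4.100e+18 = 7.3120112e-11 m = 73.1201 pm

Calculate Compton shift:
Δλ = λ_C(1 - cos(132°)) = 4.0498 pm

Final wavelength:
λ' = λ₀ + Δλ = 73.1201 + 4.0498 = 77.1699 pm

Final frequency:
f' = c/λ' = 299792458/7.7169940e-11 = 3.8848346e+18 Hz

Frequency shift (decrease):
Δf = f₀ - f' = 4.100e+18 - 3.8848346e+18 = 2.152e+17 Hz

(Intermediate values are shown rounded; full precision is carried through to the final answer.)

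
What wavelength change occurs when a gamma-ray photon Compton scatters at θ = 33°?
0.3914 pm

Using the Compton scattering formula:
Δλ = λ_C(1 - cos θ)

where λ_C = h/(m_e·c) ≈ 2.4263 pm is the Compton wavelength of an electron.

For θ = 33°:
cos(33°) = 0.8387
1 - cos(33°) = 0.1613

Δλ = 2.4263 × 0.1613
Δλ = 0.3914 pm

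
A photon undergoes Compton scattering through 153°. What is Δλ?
4.5882 pm

Using the Compton scattering formula:
Δλ = λ_C(1 - cos θ)

where λ_C = h/(m_e·c) ≈ 2.4263 pm is the Compton wavelength of an electron.

For θ = 153°:
cos(153°) = -0.8910
1 - cos(153°) = 1.8910

Δλ = 2.4263 × 1.8910
Δλ = 4.5882 pm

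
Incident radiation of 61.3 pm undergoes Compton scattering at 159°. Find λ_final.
65.9915 pm

Using the Compton scattering formula:
λ' = λ + Δλ = λ + λ_C(1 - cos θ)

Given:
- Initial wavelength λ = 61.3 pm
- Scattering angle θ = 159°
- Compton wavelength λ_C ≈ 2.4263 pm

Calculate the shift:
Δλ = 2.4263 × (1 - cos(159°))
Δλ = 2.4263 × 1.9336
Δλ = 4.6915 pm

Final wavelength:
λ' = 61.3 + 4.6915 = 65.9915 pm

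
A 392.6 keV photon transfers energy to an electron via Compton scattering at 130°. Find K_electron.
219.0485 keV

By energy conservation: K_e = E_initial - E_final

First find the scattered photon energy:
Initial wavelength: λ = hc/E = 3.1580 pm
Compton shift: Δλ = λ_C(1 - cos(130°)) = 3.9859 pm
Final wavelength: λ' = 3.1580 + 3.9859 = 7.1439 pm
Final photon energy: E' = hc/λ' = 173.5515 keV

Electron kinetic energy:
K_e = E - E' = 392.6000 - 173.5515 = 219.0485 keV

(Intermediate values are shown rounded; full precision is carried through to the final answer.)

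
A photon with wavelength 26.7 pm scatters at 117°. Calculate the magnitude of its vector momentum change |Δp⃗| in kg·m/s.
3.9879e-23 kg·m/s

Photon momentum magnitude is p = h/λ.

Initial momentum:
p₀ = h/λ = 6.6261e-34/2.6700e-11 = 2.4817e-23 kg·m/s

After scattering:
λ' = λ + Δλ = 26.7 + 3.5278 = 30.2278 pm
p' = h/λ' = 6.6261e-34/3.0228e-11 = 2.1920e-23 kg·m/s

Momentum is a vector; the scattered photon's direction makes angle θ = 117° with the incident direction. The magnitude of the vector change Δp⃗ = p⃗₀ − p⃗' is found from the law of cosines:
|Δp⃗|² = p₀² + p'² − 2p₀p'cos θ
|Δp⃗|² = (2.4817e-23)² + (2.1920e-23)² − 2·2.4817e-23·2.1920e-23·cos(117°)
|Δp⃗| = 3.9879e-23 kg·m/s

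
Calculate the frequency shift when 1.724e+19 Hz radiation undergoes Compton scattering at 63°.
1.220e+18 Hz (decrease)

Convert frequency to wavelength (c = 299792458 m/s):
λ₀ = c/f₀ = 299792458/1.724e+19 = 1.7389354e-11 m = 17.3894 pm

Calculate Compton shift:
Δλ = λ_C(1 - cos(63°)) = 1.3248 pm

Final wavelength:
λ' = λ₀ + Δλ = 17.3894 + 1.3248 = 18.7141 pm

Final frequency:
f' = c/λ' = 299792458/1.8714142e-11 = 1.6019567e+19 Hz

Frequency shift (decrease):
Δf = f₀ - f' = 1.724e+19 - 1.6019567e+19 = 1.220e+18 Hz

(Intermediate values are shown rounded; full precision is carried through to the final answer.)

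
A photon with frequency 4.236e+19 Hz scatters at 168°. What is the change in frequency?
1.712e+19 Hz (decrease)

Convert frequency to wavelength (c = 299792458 m/s):
λ₀ = c/f₀ = 299792458/4.236e+19 = 7.0772535e-12 m = 7.0773 pm

Calculate Compton shift:
Δλ = λ_C(1 - cos(168°)) = 4.7996 pm

Final wavelength:
λ' = λ₀ + Δλ = 7.0773 + 4.7996 = 11.8769 pm

Final frequency:
f' = c/λ' = 299792458/1.1876853e-11 = 2.5241741e+19 Hz

Frequency shift (decrease):
Δf = f₀ - f' = 4.236e+19 - 2.5241741e+19 = 1.712e+19 Hz

(Intermediate values are shown rounded; full precision is carried through to the final answer.)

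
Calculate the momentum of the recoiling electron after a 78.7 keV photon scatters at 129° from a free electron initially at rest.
6.8406e-23 kg·m/s

The electron is initially at rest, so by conservation of momentum:
p⃗_e = p⃗₀ − p⃗'  (incident photon momentum minus scattered photon momentum)

Photon momentum magnitudes (p = h/λ = E/c):
λ₀ = hc/E₀ = 15.7540 pm → p₀ = h/λ₀ = 4.2060e-23 kg·m/s
Δλ = λ_C(1 − cos 129°) = 3.9532 pm
λ' = 19.7073 pm → p' = h/λ' = 3.3622e-23 kg·m/s

The scattered photon makes angle θ = 129° with the incident direction, so by the law of cosines:
|p⃗_e|² = p₀² + p'² − 2p₀p'cos θ
|p⃗_e|² = (4.2060e-23)² + (3.3622e-23)² − 2·4.2060e-23·3.3622e-23·cos(129°)
|p⃗_e| = 6.8406e-23 kg·m/s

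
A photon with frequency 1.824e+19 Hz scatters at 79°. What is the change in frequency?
1.946e+18 Hz (decrease)

Convert frequency to wavelength (c = 299792458 m/s):
λ₀ = c/f₀ = 299792458/1.824e+19 = 1.6435990e-11 m = 16.4360 pm

Calculate Compton shift:
Δλ = λ_C(1 - cos(79°)) = 1.9633 pm

Final wavelength:
λ' = λ₀ + Δλ = 16.4360 + 1.9633 = 18.3993 pm

Final frequency:
f' = c/λ' = 299792458/1.8399338e-11 = 1.6293654e+19 Hz

Frequency shift (decrease):
Δf = f₀ - f' = 1.824e+19 - 1.6293654e+19 = 1.946e+18 Hz

(Intermediate values are shown rounded; full precision is carried through to the final answer.)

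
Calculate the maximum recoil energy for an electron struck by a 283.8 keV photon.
149.3464 keV

Maximum energy transfer occurs at θ = 180° (backscattering).

Initial photon: E₀ = 283.8 keV → λ₀ = 4.3687 pm

Maximum Compton shift (at 180°):
Δλ_max = 2λ_C = 2 × 2.4263 = 4.8526 pm

Final wavelength:
λ' = 4.3687 + 4.8526 = 9.2213 pm

Minimum photon energy (maximum energy to electron):
E'_min = hc/λ' = 134.4536 keV

Maximum electron kinetic energy:
K_max = E₀ - E'_min = 283.8000 - 134.4536 = 149.3464 keV

(Intermediate values are shown rounded; full precision is carried through to the final answer.)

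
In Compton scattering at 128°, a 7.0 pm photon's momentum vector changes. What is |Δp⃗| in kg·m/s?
1.4041e-22 kg·m/s

Photon momentum magnitude is p = h/λ.

Initial momentum:
p₀ = h/λ = 6.6261e-34/7.0000e-12 = 9.4658e-23 kg·m/s

After scattering:
λ' = λ + Δλ = 7.0 + 3.9201 = 10.9201 pm
p' = h/λ' = 6.6261e-34/1.0920e-11 = 6.0678e-23 kg·m/s

Momentum is a vector; the scattered photon's direction makes angle θ = 128° with the incident direction. The magnitude of the vector change Δp⃗ = p⃗₀ − p⃗' is found from the law of cosines:
|Δp⃗|² = p₀² + p'² − 2p₀p'cos θ
|Δp⃗|² = (9.4658e-23)² + (6.0678e-23)² − 2·9.4658e-23·6.0678e-23·cos(128°)
|Δp⃗| = 1.4041e-22 kg·m/s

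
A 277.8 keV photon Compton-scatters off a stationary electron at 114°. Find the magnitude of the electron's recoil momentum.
1.9819e-22 kg·m/s

The electron is initially at rest, so by conservation of momentum:
p⃗_e = p⃗₀ − p⃗'  (incident photon momentum minus scattered photon momentum)

Photon momentum magnitudes (p = h/λ = E/c):
λ₀ = hc/E₀ = 4.4631 pm → p₀ = h/λ₀ = 1.4846e-22 kg·m/s
Δλ = λ_C(1 − cos 114°) = 3.4132 pm
λ' = 7.8763 pm → p' = h/λ' = 8.4127e-23 kg·m/s

The scattered photon makes angle θ = 114° with the incident direction, so by the law of cosines:
|p⃗_e|² = p₀² + p'² − 2p₀p'cos θ
|p⃗_e|² = (1.4846e-22)² + (8.4127e-23)² − 2·1.4846e-22·8.4127e-23·cos(114°)
|p⃗_e| = 1.9819e-22 kg·m/s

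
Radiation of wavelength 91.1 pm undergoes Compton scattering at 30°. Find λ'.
91.4251 pm

Using the Compton formula: λ' = λ + λ_C(1 − cos θ)

For θ = 30°, cos θ = √3/2 (exact) ≈ 0.8660, so:
1 − cos 30° = 1 − (√3/2) ≈ 0.1340

Δλ = λ_C × 0.1340 = 2.4263 × 0.1340 = 0.3251 pm

λ' = 91.1 + 0.3251 = 91.4251 pm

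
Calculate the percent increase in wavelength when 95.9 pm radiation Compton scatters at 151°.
4.7429%

Calculate the Compton shift:
Δλ = λ_C(1 - cos(151°))
Δλ = 2.4263 × (1 - cos(151°))
Δλ = 2.4263 × 1.8746
Δλ = 4.5484 pm

Percentage change:
(Δλ/λ₀) × 100 = (4.5484/95.9) × 100
= 4.7429%

(Intermediate values are shown rounded; full precision is carried through to the final answer.)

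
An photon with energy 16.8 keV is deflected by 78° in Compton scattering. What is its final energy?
16.3736 keV

First convert energy to wavelength:
λ = hc/E, with hc ≈ 1239.842 keV·pm (i.e. 1239.842 eV·nm)

For E = 16.8 keV = 16800 eV:
λ = 1239.842 keV·pm / 16.8 keV
λ = 73.8001 pm

Calculate the Compton shift:
Δλ = λ_C(1 - cos(78°)) = 2.4263 × 0.7921
Δλ = 1.9219 pm

Final wavelength:
λ' = 73.8001 + 1.9219 = 75.7220 pm

Final energy:
E' = hc/λ' = 1239.842 / 75.7220 = 16.3736 keV

(Intermediate values are shown rounded; full precision is carried through to the final answer.)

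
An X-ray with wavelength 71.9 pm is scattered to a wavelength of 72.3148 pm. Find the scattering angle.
34.00°

First find the wavelength shift:
Δλ = λ' - λ = 72.3148 - 71.9 = 0.4148 pm

Using Δλ = λ_C(1 - cos θ), with λ_C = h/(m_e·c) ≈ 2.42631024 pm:
cos θ = 1 - Δλ/λ_C
cos θ = 1 - 0.4148/2.42631024
cos θ = 0.829041

θ = arccos(0.829041)
θ = 34.00°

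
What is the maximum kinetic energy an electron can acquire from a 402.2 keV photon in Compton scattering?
245.9556 keV

Maximum energy transfer occurs at θ = 180° (backscattering).

Initial photon: E₀ = 402.2 keV → λ₀ = 3.0827 pm

Maximum Compton shift (at 180°):
Δλ_max = 2λ_C = 2 × 2.4263 = 4.8526 pm

Final wavelength:
λ' = 3.0827 + 4.8526 = 7.9353 pm

Minimum photon energy (maximum energy to electron):
E'_min = hc/λ' = 156.2444 keV

Maximum electron kinetic energy:
K_max = E₀ - E'_min = 402.2000 - 156.2444 = 245.9556 keV

(Intermediate values are shown rounded; full precision is carried through to the final answer.)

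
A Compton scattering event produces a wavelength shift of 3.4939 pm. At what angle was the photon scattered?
116.10°

From the Compton formula Δλ = λ_C(1 - cos θ), we can solve for θ:

cos θ = 1 - Δλ/λ_C

Given:
- Δλ = 3.4939 pm
- λ_C = h/(m_e·c) ≈ 2.42631024 pm

cos θ = 1 - 3.4939/2.42631024
cos θ = 1 - 1.440005
cos θ = -0.440005

θ = arccos(-0.440005)
θ = 116.10°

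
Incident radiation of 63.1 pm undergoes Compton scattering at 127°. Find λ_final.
66.9865 pm

Using the Compton scattering formula:
λ' = λ + Δλ = λ + λ_C(1 - cos θ)

Given:
- Initial wavelength λ = 63.1 pm
- Scattering angle θ = 127°
- Compton wavelength λ_C ≈ 2.4263 pm

Calculate the shift:
Δλ = 2.4263 × (1 - cos(127°))
Δλ = 2.4263 × 1.6018
Δλ = 3.8865 pm

Final wavelength:
λ' = 63.1 + 3.8865 = 66.9865 pm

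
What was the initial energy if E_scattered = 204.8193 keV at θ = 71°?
280.7000 keV

Convert final energy to wavelength (hc ≈ 1239.842 keV·pm):
λ' = hc/E' = 1239.842 / 204.8193 = 6.0533 pm

Calculate the Compton shift:
Δλ = λ_C(1 - cos(71°))
Δλ = 2.4263 × (1 - cos(71°))
Δλ = 1.6364 pm

Initial wavelength:
λ = λ' - Δλ = 6.0533 - 1.6364 = 4.4170 pm

Initial energy:
E = hc/λ = 1239.842 / 4.4170 = 280.7000 keV

(Intermediate values are shown rounded; full precision is carried through to the final answer.)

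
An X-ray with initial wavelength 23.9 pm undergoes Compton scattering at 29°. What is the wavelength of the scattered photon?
24.2042 pm

Using the Compton scattering formula:
λ' = λ + Δλ = λ + λ_C(1 - cos θ)

Given:
- Initial wavelength λ = 23.9 pm
- Scattering angle θ = 29°
- Compton wavelength λ_C ≈ 2.4263 pm

Calculate the shift:
Δλ = 2.4263 × (1 - cos(29°))
Δλ = 2.4263 × 0.1254
Δλ = 0.3042 pm

Final wavelength:
λ' = 23.9 + 0.3042 = 24.2042 pm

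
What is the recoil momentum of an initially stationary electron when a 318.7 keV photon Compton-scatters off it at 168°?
2.4542e-22 kg·m/s

The electron is initially at rest, so by conservation of momentum:
p⃗_e = p⃗₀ − p⃗'  (incident photon momentum minus scattered photon momentum)

Photon momentum magnitudes (p = h/λ = E/c):
λ₀ = hc/E₀ = 3.8903 pm → p₀ = h/λ₀ = 1.7032e-22 kg·m/s
Δλ = λ_C(1 − cos 168°) = 4.7996 pm
λ' = 8.6899 pm → p' = h/λ' = 7.6250e-23 kg·m/s

The scattered photon makes angle θ = 168° with the incident direction, so by the law of cosines:
|p⃗_e|² = p₀² + p'² − 2p₀p'cos θ
|p⃗_e|² = (1.7032e-22)² + (7.6250e-23)² − 2·1.7032e-22·7.6250e-23·cos(168°)
|p⃗_e| = 2.4542e-22 kg·m/s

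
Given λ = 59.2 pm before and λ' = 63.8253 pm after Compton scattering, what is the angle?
155.00°

First find the wavelength shift:
Δλ = λ' - λ = 63.8253 - 59.2 = 4.6253 pm

Using Δλ = λ_C(1 - cos θ), with λ_C = h/(m_e·c) ≈ 2.42631024 pm:
cos θ = 1 - Δλ/λ_C
cos θ = 1 - 4.6253/2.42631024
cos θ = -0.906310

θ = arccos(-0.906310)
θ = 155.00°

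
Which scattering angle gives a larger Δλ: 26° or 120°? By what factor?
120° produces the larger shift by a factor of 14.821

Calculate both shifts using Δλ = λ_C(1 - cos θ):

For θ₁ = 26°:
Δλ₁ = 2.4263 × (1 - cos(26°))
Δλ₁ = 2.4263 × 0.1012
Δλ₁ = 0.2456 pm

For θ₂ = 120°:
Δλ₂ = 2.4263 × (1 - cos(120°))
Δλ₂ = 2.4263 × 1.5000
Δλ₂ = 3.6395 pm

The 120° angle produces the larger shift.
Ratio: 3.6395/0.2456 = 14.821

(Intermediate values are shown rounded; full precision is carried through to the final answer.)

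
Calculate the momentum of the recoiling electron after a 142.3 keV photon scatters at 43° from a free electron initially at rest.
5.4029e-23 kg·m/s

The electron is initially at rest, so by conservation of momentum:
p⃗_e = p⃗₀ − p⃗'  (incident photon momentum minus scattered photon momentum)

Photon momentum magnitudes (p = h/λ = E/c):
λ₀ = hc/E₀ = 8.7129 pm → p₀ = h/λ₀ = 7.6049e-23 kg·m/s
Δλ = λ_C(1 − cos 43°) = 0.6518 pm
λ' = 9.3647 pm → p' = h/λ' = 7.0756e-23 kg·m/s

The scattered photon makes angle θ = 43° with the incident direction, so by the law of cosines:
|p⃗_e|² = p₀² + p'² − 2p₀p'cos θ
|p⃗_e|² = (7.6049e-23)² + (7.0756e-23)² − 2·7.6049e-23·7.0756e-23·cos(43°)
|p⃗_e| = 5.4029e-23 kg·m/s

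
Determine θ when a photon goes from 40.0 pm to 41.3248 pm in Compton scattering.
63.00°

First find the wavelength shift:
Δλ = λ' - λ = 41.3248 - 40.0 = 1.3248 pm

Using Δλ = λ_C(1 - cos θ), with λ_C = h/(m_e·c) ≈ 2.42631024 pm:
cos θ = 1 - Δλ/λ_C
cos θ = 1 - 1.3248/2.42631024
cos θ = 0.453986

θ = arccos(0.453986)
θ = 63.00°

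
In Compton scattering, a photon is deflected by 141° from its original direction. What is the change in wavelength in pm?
4.3119 pm

Using the Compton scattering formula:
Δλ = λ_C(1 - cos θ)

where λ_C = h/(m_e·c) ≈ 2.4263 pm is the Compton wavelength of an electron.

For θ = 141°:
cos(141°) = -0.7771
1 - cos(141°) = 1.7771

Δλ = 2.4263 × 1.7771
Δλ = 4.3119 pm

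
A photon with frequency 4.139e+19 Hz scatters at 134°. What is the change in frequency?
1.499e+19 Hz (decrease)

Convert frequency to wavelength (c = 299792458 m/s):
λ₀ = c/f₀ = 299792458/4.139e+19 = 7.2431133e-12 m = 7.2431 pm

Calculate Compton shift:
Δλ = λ_C(1 - cos(134°)) = 4.1118 pm

Final wavelength:
λ' = λ₀ + Δλ = 7.2431 + 4.1118 = 11.3549 pm

Final frequency:
f' = c/λ' = 299792458/1.1354880e-11 = 2.6402080e+19 Hz

Frequency shift (decrease):
Δf = f₀ - f' = 4.139e+19 - 2.6402080e+19 = 1.499e+19 Hz

(Intermediate values are shown rounded; full precision is carried through to the final answer.)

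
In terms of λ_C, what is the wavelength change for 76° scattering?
0.7581 λ_C

The Compton shift formula is:
Δλ = λ_C(1 - cos θ)

Dividing both sides by λ_C:
Δλ/λ_C = 1 - cos θ

For θ = 76°:
Δλ/λ_C = 1 - cos(76°)
Δλ/λ_C = 1 - 0.2419
Δλ/λ_C = 0.7581

This means the shift is 0.7581 × λ_C = 1.8393 pm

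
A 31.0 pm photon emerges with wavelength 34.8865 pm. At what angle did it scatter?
127.00°

First find the wavelength shift:
Δλ = λ' - λ = 34.8865 - 31.0 = 3.8865 pm

Using Δλ = λ_C(1 - cos θ), with λ_C = h/(m_e·c) ≈ 2.42631024 pm:
cos θ = 1 - Δλ/λ_C
cos θ = 1 - 3.8865/2.42631024
cos θ = -0.601815

θ = arccos(-0.601815)
θ = 127.00°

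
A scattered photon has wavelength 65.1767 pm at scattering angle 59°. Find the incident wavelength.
64.0000 pm

From λ' = λ + Δλ, we have λ = λ' - Δλ

First calculate the Compton shift:
Δλ = λ_C(1 - cos θ)
Δλ = 2.4263 × (1 - cos(59°))
Δλ = 2.4263 × 0.4850
Δλ = 1.1767 pm

Initial wavelength:
λ = λ' - Δλ
λ = 65.1767 - 1.1767
λ = 64.0000 pm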